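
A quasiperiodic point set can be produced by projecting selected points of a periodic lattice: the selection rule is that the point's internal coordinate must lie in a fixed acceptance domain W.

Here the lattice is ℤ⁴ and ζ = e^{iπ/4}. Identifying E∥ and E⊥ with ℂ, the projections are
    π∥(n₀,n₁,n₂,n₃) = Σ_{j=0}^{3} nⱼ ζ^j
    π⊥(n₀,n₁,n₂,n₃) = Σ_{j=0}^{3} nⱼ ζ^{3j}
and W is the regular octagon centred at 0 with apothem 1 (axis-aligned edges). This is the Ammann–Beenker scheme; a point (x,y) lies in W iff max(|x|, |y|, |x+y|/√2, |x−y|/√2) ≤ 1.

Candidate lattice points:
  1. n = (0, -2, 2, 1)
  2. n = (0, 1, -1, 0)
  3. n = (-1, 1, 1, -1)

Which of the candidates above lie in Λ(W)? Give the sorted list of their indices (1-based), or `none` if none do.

none

π⊥(n) = n₀ + n₁ζ³ + n₂ζ⁶ + n₃ζ⁹ where ζ = e^{iπ/4}.
#1 (0, -2, 2, 1): internal (2.121320, -2.707107); octagon support 3.414214 vs apothem 1 → ∉ W
#2 (0, 1, -1, 0): internal (-0.707107, 1.707107); octagon support 1.707107 vs apothem 1 → ∉ W
#3 (-1, 1, 1, -1): internal (-2.414214, -1.000000); octagon support 2.414214 vs apothem 1 → ∉ W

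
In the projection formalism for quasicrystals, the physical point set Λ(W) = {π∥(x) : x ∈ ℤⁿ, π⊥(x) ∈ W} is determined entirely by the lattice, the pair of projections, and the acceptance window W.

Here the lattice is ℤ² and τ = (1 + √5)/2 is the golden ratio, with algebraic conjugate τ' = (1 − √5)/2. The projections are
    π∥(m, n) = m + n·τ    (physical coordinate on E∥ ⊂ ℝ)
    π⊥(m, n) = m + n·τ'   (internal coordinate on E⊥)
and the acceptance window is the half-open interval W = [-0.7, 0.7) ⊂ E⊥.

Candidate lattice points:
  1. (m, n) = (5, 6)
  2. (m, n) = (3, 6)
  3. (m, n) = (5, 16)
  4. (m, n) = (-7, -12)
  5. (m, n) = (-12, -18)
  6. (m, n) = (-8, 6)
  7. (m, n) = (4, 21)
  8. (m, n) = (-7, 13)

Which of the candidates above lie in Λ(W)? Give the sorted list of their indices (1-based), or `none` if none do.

Compute τ' = (1−√5)/2 = -0.61803, so π⊥(m,n) = m -0.61803·n.
#1 (5,6): internal coord 5 + (6)·τ' = +1.29180; +1.29180 ∉ [-0.7, 0.7) → out
#2 (3,6): internal coord 3 + (6)·τ' = -0.70820; -0.70820 ∉ [-0.7, 0.7) → out
#3 (5,16): internal coord 5 + (16)·τ' = -4.88854; -4.88854 ∉ [-0.7, 0.7) → out
#4 (-7,-12): internal coord -7 + (-12)·τ' = +0.41641; +0.41641 ∈ [-0.7, 0.7) → IN Λ
#5 (-12,-18): internal coord -12 + (-18)·τ' = -0.87539; -0.87539 ∉ [-0.7, 0.7) → out
#6 (-8,6): internal coord -8 + (6)·τ' = -11.70820; -11.70820 ∉ [-0.7, 0.7) → out
#7 (4,21): internal coord 4 + (21)·τ' = -8.97871; -8.97871 ∉ [-0.7, 0.7) → out
#8 (-7,13): internal coord -7 + (13)·τ' = -15.03444; -15.03444 ∉ [-0.7, 0.7) → out

4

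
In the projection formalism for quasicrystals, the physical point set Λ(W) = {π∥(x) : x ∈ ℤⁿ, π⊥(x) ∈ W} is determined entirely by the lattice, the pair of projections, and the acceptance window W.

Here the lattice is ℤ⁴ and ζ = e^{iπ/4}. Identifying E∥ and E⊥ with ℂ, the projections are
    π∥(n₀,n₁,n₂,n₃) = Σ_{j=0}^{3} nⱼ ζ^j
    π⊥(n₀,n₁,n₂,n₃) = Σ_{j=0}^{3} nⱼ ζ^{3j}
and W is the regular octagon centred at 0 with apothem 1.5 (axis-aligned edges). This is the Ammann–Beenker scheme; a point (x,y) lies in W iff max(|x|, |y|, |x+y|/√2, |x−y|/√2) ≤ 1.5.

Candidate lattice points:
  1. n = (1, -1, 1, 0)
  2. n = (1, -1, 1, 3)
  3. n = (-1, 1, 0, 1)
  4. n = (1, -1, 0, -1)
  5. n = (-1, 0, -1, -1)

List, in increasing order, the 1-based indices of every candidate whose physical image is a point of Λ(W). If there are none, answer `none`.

none

Internal map: ζ^{3j} for j=0..3 gives (1,0), (−√2/2,√2/2), (0,−1), (√2/2,√2/2).
candidate 1: n = (1, -1, 1, 0) → π⊥ ≈ (+1.707107, -1.707107); max(|x|,|y|,|x±y|/√2) = 2.414214 > 1.5 ⇒ ∉ W
candidate 2: n = (1, -1, 1, 3) → π⊥ ≈ (+3.828427, +0.414214); max(|x|,|y|,|x±y|/√2) = 3.828427 > 1.5 ⇒ ∉ W
candidate 3: n = (-1, 1, 0, 1) → π⊥ ≈ (-1.000000, +1.414214); max(|x|,|y|,|x±y|/√2) = 1.707107 > 1.5 ⇒ ∉ W
candidate 4: n = (1, -1, 0, -1) → π⊥ ≈ (+1.000000, -1.414214); max(|x|,|y|,|x±y|/√2) = 1.707107 > 1.5 ⇒ ∉ W
candidate 5: n = (-1, 0, -1, -1) → π⊥ ≈ (-1.707107, +0.292893); max(|x|,|y|,|x±y|/√2) = 1.707107 > 1.5 ⇒ ∉ W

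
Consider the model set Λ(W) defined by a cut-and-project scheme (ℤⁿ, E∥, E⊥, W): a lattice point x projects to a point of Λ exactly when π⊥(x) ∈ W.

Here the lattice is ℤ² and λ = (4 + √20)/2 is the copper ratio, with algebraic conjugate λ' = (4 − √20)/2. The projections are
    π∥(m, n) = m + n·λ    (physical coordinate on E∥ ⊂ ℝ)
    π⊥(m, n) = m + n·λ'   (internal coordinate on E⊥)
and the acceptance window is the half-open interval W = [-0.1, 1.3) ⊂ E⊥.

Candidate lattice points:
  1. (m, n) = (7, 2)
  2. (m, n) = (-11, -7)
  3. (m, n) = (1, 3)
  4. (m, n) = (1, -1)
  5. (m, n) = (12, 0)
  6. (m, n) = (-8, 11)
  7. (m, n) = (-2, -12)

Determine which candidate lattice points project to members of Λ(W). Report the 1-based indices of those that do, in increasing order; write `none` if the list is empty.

Compute λ' = (4−√20)/2 = -0.2361, so π⊥(m,n) = m -0.2361·n.
[1] lift (7,2): star map gives 6.5279; window check -0.1 ≤ 6.5279 < 1.3 is false → out
[2] lift (-11,-7): star map gives -9.3475; window check -0.1 ≤ -9.3475 < 1.3 is false → out
[3] lift (1,3): star map gives 0.2918; window check -0.1 ≤ 0.2918 < 1.3 is true → IN Λ
[4] lift (1,-1): star map gives 1.2361; window check -0.1 ≤ 1.2361 < 1.3 is true → IN Λ
[5] lift (12,0): star map gives 12.0000; window check -0.1 ≤ 12.0000 < 1.3 is false → out
[6] lift (-8,11): star map gives -10.5967; window check -0.1 ≤ -10.5967 < 1.3 is false → out
[7] lift (-2,-12): star map gives 0.8328; window check -0.1 ≤ 0.8328 < 1.3 is true → IN Λ

3, 4, 7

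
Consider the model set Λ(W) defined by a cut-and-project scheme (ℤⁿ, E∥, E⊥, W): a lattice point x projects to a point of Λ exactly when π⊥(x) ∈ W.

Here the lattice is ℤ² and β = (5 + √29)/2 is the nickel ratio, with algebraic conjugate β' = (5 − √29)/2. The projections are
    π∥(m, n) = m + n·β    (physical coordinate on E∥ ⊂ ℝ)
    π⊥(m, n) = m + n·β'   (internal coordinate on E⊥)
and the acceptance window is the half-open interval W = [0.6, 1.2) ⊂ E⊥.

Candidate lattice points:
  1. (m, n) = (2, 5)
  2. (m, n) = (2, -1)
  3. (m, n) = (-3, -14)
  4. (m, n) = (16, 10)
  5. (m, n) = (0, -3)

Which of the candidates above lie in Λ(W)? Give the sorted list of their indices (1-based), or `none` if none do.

1

Numerically β ≈ 5.19258 and β' = −1/β ≈ -0.19258.
candidate 1: (m,n)=(2,5) → π∥ = 2+5·β ≈ 27.96291, π⊥ = 2+5·β' ≈ 1.03709 ∈ [0.6, 1.2) ⇒ IN Λ
candidate 2: (m,n)=(2,-1) → π∥ = 2-1·β ≈ -3.19258, π⊥ = 2-1·β' ≈ 2.19258 ∉ [0.6, 1.2) ⇒ out
candidate 3: (m,n)=(-3,-14) → π∥ = -3-14·β ≈ -75.69615, π⊥ = -3-14·β' ≈ -0.30385 ∉ [0.6, 1.2) ⇒ out
candidate 4: (m,n)=(16,10) → π∥ = 16+10·β ≈ 67.92582, π⊥ = 16+10·β' ≈ 14.07418 ∉ [0.6, 1.2) ⇒ out
candidate 5: (m,n)=(0,-3) → π∥ = 0-3·β ≈ -15.57775, π⊥ = 0-3·β' ≈ 0.57775 ∉ [0.6, 1.2) ⇒ out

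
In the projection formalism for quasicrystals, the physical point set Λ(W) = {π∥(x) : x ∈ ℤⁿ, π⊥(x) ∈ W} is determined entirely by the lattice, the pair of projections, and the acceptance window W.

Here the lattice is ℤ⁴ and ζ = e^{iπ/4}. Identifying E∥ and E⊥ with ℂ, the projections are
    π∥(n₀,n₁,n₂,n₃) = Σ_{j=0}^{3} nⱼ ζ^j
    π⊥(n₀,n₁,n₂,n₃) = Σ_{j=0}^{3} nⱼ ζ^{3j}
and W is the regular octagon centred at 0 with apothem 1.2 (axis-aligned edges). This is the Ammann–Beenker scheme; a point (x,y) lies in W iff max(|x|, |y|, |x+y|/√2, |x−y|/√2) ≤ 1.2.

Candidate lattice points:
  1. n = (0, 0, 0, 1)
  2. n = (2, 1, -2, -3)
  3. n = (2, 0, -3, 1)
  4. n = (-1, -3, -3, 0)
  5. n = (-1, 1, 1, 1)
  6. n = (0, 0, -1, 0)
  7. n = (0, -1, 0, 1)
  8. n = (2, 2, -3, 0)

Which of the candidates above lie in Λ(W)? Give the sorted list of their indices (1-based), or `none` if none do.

1, 2, 5, 6

π⊥(n) = n₀ + n₁ζ³ + n₂ζ⁶ + n₃ζ⁹ where ζ = e^{iπ/4}.
candidate 1: n = (0, 0, 0, 1) → π⊥ ≈ (+0.70711, +0.70711); max(|x|,|y|,|x±y|/√2) = 1.00000 ≤ 1.2 ⇒ ∈ W
candidate 2: n = (2, 1, -2, -3) → π⊥ ≈ (-0.82843, +0.58579); max(|x|,|y|,|x±y|/√2) = 1.00000 ≤ 1.2 ⇒ ∈ W
candidate 3: n = (2, 0, -3, 1) → π⊥ ≈ (+2.70711, +3.70711); max(|x|,|y|,|x±y|/√2) = 4.53553 > 1.2 ⇒ ∉ W
candidate 4: n = (-1, -3, -3, 0) → π⊥ ≈ (+1.12132, +0.87868); max(|x|,|y|,|x±y|/√2) = 1.41421 > 1.2 ⇒ ∉ W
candidate 5: n = (-1, 1, 1, 1) → π⊥ ≈ (-1.00000, +0.41421); max(|x|,|y|,|x±y|/√2) = 1.00000 ≤ 1.2 ⇒ ∈ W
candidate 6: n = (0, 0, -1, 0) → π⊥ ≈ (+0.00000, +1.00000); max(|x|,|y|,|x±y|/√2) = 1.00000 ≤ 1.2 ⇒ ∈ W
candidate 7: n = (0, -1, 0, 1) → π⊥ ≈ (+1.41421, +0.00000); max(|x|,|y|,|x±y|/√2) = 1.41421 > 1.2 ⇒ ∉ W
candidate 8: n = (2, 2, -3, 0) → π⊥ ≈ (+0.58579, +4.41421); max(|x|,|y|,|x±y|/√2) = 4.41421 > 1.2 ⇒ ∉ W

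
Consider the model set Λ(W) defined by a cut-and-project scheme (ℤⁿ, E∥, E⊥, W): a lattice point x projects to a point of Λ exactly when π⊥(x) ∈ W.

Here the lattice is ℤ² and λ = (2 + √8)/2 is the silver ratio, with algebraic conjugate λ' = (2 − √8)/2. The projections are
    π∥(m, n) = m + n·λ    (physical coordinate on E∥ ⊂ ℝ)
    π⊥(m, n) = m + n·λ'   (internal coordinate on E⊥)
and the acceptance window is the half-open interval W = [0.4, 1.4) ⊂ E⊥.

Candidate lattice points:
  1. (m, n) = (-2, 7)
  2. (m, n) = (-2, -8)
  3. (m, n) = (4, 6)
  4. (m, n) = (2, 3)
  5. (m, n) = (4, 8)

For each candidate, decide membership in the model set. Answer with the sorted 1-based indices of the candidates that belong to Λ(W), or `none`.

2, 4, 5

Numerically λ ≈ 2.414214 and λ' = −1/λ ≈ -0.414214.
#1 (-2,7): internal coord -2 + (7)·λ' = -4.899495; -4.899495 ∉ [0.4, 1.4) → out
#2 (-2,-8): internal coord -2 + (-8)·λ' = +1.313708; +1.313708 ∈ [0.4, 1.4) → IN Λ
#3 (4,6): internal coord 4 + (6)·λ' = +1.514719; +1.514719 ∉ [0.4, 1.4) → out
#4 (2,3): internal coord 2 + (3)·λ' = +0.757359; +0.757359 ∈ [0.4, 1.4) → IN Λ
#5 (4,8): internal coord 4 + (8)·λ' = +0.686292; +0.686292 ∈ [0.4, 1.4) → IN Λ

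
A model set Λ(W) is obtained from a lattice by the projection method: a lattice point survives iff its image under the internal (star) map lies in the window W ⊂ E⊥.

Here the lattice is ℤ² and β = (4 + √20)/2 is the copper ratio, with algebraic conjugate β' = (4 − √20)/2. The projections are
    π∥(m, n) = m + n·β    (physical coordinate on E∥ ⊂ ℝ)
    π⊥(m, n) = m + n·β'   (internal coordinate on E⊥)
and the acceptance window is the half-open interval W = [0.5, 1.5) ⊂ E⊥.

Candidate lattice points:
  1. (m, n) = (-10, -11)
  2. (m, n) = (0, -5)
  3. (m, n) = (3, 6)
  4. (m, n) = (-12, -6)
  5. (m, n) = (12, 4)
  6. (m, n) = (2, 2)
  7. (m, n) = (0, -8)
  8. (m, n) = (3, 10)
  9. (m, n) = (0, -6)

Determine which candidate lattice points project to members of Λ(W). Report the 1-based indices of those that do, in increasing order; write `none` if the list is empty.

2, 8, 9

Compute β' = (4−√20)/2 = -0.236068, so π⊥(m,n) = m -0.236068·n.
[1] lift (-10,-11): star map gives -7.403252; window check 0.5 ≤ -7.403252 < 1.5 is false → out
[2] lift (0,-5): star map gives 1.180340; window check 0.5 ≤ 1.180340 < 1.5 is true → IN Λ
[3] lift (3,6): star map gives 1.583592; window check 0.5 ≤ 1.583592 < 1.5 is false → out
[4] lift (-12,-6): star map gives -10.583592; window check 0.5 ≤ -10.583592 < 1.5 is false → out
[5] lift (12,4): star map gives 11.055728; window check 0.5 ≤ 11.055728 < 1.5 is false → out
[6] lift (2,2): star map gives 1.527864; window check 0.5 ≤ 1.527864 < 1.5 is false → out
[7] lift (0,-8): star map gives 1.888544; window check 0.5 ≤ 1.888544 < 1.5 is false → out
[8] lift (3,10): star map gives 0.639320; window check 0.5 ≤ 0.639320 < 1.5 is true → IN Λ
[9] lift (0,-6): star map gives 1.416408; window check 0.5 ≤ 1.416408 < 1.5 is true → IN Λ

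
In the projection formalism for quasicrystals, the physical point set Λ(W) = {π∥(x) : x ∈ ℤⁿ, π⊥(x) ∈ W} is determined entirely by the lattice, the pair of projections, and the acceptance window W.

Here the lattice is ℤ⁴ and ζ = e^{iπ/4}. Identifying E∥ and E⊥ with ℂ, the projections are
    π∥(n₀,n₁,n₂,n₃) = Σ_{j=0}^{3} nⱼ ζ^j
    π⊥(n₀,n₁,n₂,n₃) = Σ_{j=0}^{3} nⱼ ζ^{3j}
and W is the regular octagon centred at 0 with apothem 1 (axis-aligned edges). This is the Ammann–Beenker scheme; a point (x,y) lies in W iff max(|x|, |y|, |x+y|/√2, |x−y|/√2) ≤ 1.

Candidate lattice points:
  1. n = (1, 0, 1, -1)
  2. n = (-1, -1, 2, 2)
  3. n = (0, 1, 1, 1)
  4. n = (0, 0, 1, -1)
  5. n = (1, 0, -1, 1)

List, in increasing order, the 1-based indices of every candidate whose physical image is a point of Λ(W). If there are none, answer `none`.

3

Internal map: ζ^{3j} for j=0..3 gives (1,0), (−√2/2,√2/2), (0,−1), (√2/2,√2/2).
candidate 1: n = (1, 0, 1, -1) → π⊥ ≈ (+0.292893, -1.707107); max(|x|,|y|,|x±y|/√2) = 1.707107 > 1 ⇒ ∉ W
candidate 2: n = (-1, -1, 2, 2) → π⊥ ≈ (+1.121320, -1.292893); max(|x|,|y|,|x±y|/√2) = 1.707107 > 1 ⇒ ∉ W
candidate 3: n = (0, 1, 1, 1) → π⊥ ≈ (+0.000000, +0.414214); max(|x|,|y|,|x±y|/√2) = 0.414214 ≤ 1 ⇒ ∈ W
candidate 4: n = (0, 0, 1, -1) → π⊥ ≈ (-0.707107, -1.707107); max(|x|,|y|,|x±y|/√2) = 1.707107 > 1 ⇒ ∉ W
candidate 5: n = (1, 0, -1, 1) → π⊥ ≈ (+1.707107, +1.707107); max(|x|,|y|,|x±y|/√2) = 2.414214 > 1 ⇒ ∉ W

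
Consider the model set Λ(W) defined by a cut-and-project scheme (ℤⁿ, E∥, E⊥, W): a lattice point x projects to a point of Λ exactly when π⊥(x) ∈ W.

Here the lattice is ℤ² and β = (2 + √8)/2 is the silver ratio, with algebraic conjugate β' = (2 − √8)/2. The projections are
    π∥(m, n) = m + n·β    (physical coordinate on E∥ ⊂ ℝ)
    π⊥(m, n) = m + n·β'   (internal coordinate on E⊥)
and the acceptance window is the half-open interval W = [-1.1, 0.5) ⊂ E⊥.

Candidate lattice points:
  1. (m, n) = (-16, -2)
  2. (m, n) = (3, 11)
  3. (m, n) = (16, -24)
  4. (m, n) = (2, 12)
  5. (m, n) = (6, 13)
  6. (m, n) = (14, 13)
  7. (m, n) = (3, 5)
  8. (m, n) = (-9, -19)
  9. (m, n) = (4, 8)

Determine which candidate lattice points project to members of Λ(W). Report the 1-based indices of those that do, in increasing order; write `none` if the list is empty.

none

β' = (2−√8)/2 ≈ -0.4142.
#1 (-16,-2): internal coord -16 + (-2)·β' = -15.1716; -15.1716 ∉ [-1.1, 0.5) → out
#2 (3,11): internal coord 3 + (11)·β' = -1.5563; -1.5563 ∉ [-1.1, 0.5) → out
#3 (16,-24): internal coord 16 + (-24)·β' = +25.9411; +25.9411 ∉ [-1.1, 0.5) → out
#4 (2,12): internal coord 2 + (12)·β' = -2.9706; -2.9706 ∉ [-1.1, 0.5) → out
#5 (6,13): internal coord 6 + (13)·β' = +0.6152; +0.6152 ∉ [-1.1, 0.5) → out
#6 (14,13): internal coord 14 + (13)·β' = +8.6152; +8.6152 ∉ [-1.1, 0.5) → out
#7 (3,5): internal coord 3 + (5)·β' = +0.9289; +0.9289 ∉ [-1.1, 0.5) → out
#8 (-9,-19): internal coord -9 + (-19)·β' = -1.1299; -1.1299 ∉ [-1.1, 0.5) → out
#9 (4,8): internal coord 4 + (8)·β' = +0.6863; +0.6863 ∉ [-1.1, 0.5) → out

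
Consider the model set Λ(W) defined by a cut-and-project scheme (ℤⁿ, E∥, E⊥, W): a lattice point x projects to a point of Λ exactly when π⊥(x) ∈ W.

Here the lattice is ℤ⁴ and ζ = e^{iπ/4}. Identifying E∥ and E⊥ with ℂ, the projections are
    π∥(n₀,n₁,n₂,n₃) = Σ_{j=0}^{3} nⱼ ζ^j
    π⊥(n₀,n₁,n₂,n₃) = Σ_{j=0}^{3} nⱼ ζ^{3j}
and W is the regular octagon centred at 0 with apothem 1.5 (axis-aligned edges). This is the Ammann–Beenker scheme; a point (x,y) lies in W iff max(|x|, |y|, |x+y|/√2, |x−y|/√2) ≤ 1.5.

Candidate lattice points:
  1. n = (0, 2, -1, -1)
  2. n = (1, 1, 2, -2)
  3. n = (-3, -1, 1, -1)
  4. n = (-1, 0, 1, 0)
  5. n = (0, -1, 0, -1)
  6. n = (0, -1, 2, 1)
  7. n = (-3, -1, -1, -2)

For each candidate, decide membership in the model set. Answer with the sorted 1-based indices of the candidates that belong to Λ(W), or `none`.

With ζ = e^{iπ/4} the internal vectors are ζ^0,ζ^3,ζ^6,ζ^9.
#1 (0, 2, -1, -1): internal (-2.121320, 1.707107); octagon support 2.707107 vs apothem 1.5 → ∉ W
#2 (1, 1, 2, -2): internal (-1.121320, -2.707107); octagon support 2.707107 vs apothem 1.5 → ∉ W
#3 (-3, -1, 1, -1): internal (-3.000000, -2.414214); octagon support 3.828427 vs apothem 1.5 → ∉ W
#4 (-1, 0, 1, 0): internal (-1.000000, -1.000000); octagon support 1.414214 vs apothem 1.5 → ∈ W
#5 (0, -1, 0, -1): internal (0.000000, -1.414214); octagon support 1.414214 vs apothem 1.5 → ∈ W
#6 (0, -1, 2, 1): internal (1.414214, -2.000000); octagon support 2.414214 vs apothem 1.5 → ∉ W
#7 (-3, -1, -1, -2): internal (-3.707107, -1.121320); octagon support 3.707107 vs apothem 1.5 → ∉ W

4, 5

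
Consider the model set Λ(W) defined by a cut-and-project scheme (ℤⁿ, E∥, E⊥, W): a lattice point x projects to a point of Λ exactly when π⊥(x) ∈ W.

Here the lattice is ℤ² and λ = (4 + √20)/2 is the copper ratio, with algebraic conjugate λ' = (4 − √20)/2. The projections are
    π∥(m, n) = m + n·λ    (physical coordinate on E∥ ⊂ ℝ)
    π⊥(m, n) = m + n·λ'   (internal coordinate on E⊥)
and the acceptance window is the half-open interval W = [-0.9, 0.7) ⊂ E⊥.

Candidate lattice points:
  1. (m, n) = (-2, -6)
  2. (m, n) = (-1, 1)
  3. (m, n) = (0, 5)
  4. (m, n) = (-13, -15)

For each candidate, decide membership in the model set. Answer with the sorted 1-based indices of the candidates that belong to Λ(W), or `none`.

1

Compute λ' = (4−√20)/2 = -0.2361, so π⊥(m,n) = m -0.2361·n.
[1] lift (-2,-6): star map gives -0.5836; window check -0.9 ≤ -0.5836 < 0.7 is true → IN Λ
[2] lift (-1,1): star map gives -1.2361; window check -0.9 ≤ -1.2361 < 0.7 is false → out
[3] lift (0,5): star map gives -1.1803; window check -0.9 ≤ -1.1803 < 0.7 is false → out
[4] lift (-13,-15): star map gives -9.4590; window check -0.9 ≤ -9.4590 < 0.7 is false → out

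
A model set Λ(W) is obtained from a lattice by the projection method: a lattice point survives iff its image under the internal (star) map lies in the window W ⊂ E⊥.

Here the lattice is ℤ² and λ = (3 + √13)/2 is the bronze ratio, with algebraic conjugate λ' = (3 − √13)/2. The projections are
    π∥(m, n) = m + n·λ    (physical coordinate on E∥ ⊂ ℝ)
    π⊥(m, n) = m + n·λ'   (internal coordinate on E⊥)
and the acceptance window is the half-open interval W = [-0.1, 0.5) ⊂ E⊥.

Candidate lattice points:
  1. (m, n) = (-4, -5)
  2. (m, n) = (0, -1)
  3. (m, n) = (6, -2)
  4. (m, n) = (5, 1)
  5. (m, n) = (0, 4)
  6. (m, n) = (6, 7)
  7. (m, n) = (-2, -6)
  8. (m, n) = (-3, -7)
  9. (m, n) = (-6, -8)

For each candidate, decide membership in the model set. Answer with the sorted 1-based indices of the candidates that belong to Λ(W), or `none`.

Compute λ' = (3−√13)/2 = -0.30278, so π⊥(m,n) = m -0.30278·n.
candidate 1: (m,n)=(-4,-5) → π∥ = -4-5·λ ≈ -20.51388, π⊥ = -4-5·λ' ≈ -2.48612 ∉ [-0.1, 0.5) ⇒ out
candidate 2: (m,n)=(0,-1) → π∥ = 0-1·λ ≈ -3.30278, π⊥ = 0-1·λ' ≈ 0.30278 ∈ [-0.1, 0.5) ⇒ IN Λ
candidate 3: (m,n)=(6,-2) → π∥ = 6-2·λ ≈ -0.60555, π⊥ = 6-2·λ' ≈ 6.60555 ∉ [-0.1, 0.5) ⇒ out
candidate 4: (m,n)=(5,1) → π∥ = 5+1·λ ≈ 8.30278, π⊥ = 5+1·λ' ≈ 4.69722 ∉ [-0.1, 0.5) ⇒ out
candidate 5: (m,n)=(0,4) → π∥ = 0+4·λ ≈ 13.21110, π⊥ = 0+4·λ' ≈ -1.21110 ∉ [-0.1, 0.5) ⇒ out
candidate 6: (m,n)=(6,7) → π∥ = 6+7·λ ≈ 29.11943, π⊥ = 6+7·λ' ≈ 3.88057 ∉ [-0.1, 0.5) ⇒ out
candidate 7: (m,n)=(-2,-6) → π∥ = -2-6·λ ≈ -21.81665, π⊥ = -2-6·λ' ≈ -0.18335 ∉ [-0.1, 0.5) ⇒ out
candidate 8: (m,n)=(-3,-7) → π∥ = -3-7·λ ≈ -26.11943, π⊥ = -3-7·λ' ≈ -0.88057 ∉ [-0.1, 0.5) ⇒ out
candidate 9: (m,n)=(-6,-8) → π∥ = -6-8·λ ≈ -32.42221, π⊥ = -6-8·λ' ≈ -3.57779 ∉ [-0.1, 0.5) ⇒ out

2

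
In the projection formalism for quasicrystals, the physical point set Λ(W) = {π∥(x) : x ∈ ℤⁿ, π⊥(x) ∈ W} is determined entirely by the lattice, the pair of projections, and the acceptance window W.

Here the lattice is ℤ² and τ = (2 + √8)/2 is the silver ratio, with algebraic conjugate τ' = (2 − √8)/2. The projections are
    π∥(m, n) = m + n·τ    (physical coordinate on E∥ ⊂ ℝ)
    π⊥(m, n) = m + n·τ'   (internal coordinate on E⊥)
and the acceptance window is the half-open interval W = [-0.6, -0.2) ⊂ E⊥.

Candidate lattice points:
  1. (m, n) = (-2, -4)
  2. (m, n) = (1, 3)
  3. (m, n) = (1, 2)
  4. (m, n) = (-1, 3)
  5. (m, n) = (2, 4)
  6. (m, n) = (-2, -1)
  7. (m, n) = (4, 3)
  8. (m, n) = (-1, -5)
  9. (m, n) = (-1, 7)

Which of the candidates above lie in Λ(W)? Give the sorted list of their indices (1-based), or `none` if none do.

τ' = (2−√8)/2 ≈ -0.414214.
candidate 1: (m,n)=(-2,-4) → π∥ = -2-4·τ ≈ -11.656854, π⊥ = -2-4·τ' ≈ -0.343146 ∈ [-0.6, -0.2) ⇒ IN Λ
candidate 2: (m,n)=(1,3) → π∥ = 1+3·τ ≈ 8.242641, π⊥ = 1+3·τ' ≈ -0.242641 ∈ [-0.6, -0.2) ⇒ IN Λ
candidate 3: (m,n)=(1,2) → π∥ = 1+2·τ ≈ 5.828427, π⊥ = 1+2·τ' ≈ 0.171573 ∉ [-0.6, -0.2) ⇒ out
candidate 4: (m,n)=(-1,3) → π∥ = -1+3·τ ≈ 6.242641, π⊥ = -1+3·τ' ≈ -2.242641 ∉ [-0.6, -0.2) ⇒ out
candidate 5: (m,n)=(2,4) → π∥ = 2+4·τ ≈ 11.656854, π⊥ = 2+4·τ' ≈ 0.343146 ∉ [-0.6, -0.2) ⇒ out
candidate 6: (m,n)=(-2,-1) → π∥ = -2-1·τ ≈ -4.414214, π⊥ = -2-1·τ' ≈ -1.585786 ∉ [-0.6, -0.2) ⇒ out
candidate 7: (m,n)=(4,3) → π∥ = 4+3·τ ≈ 11.242641, π⊥ = 4+3·τ' ≈ 2.757359 ∉ [-0.6, -0.2) ⇒ out
candidate 8: (m,n)=(-1,-5) → π∥ = -1-5·τ ≈ -13.071068, π⊥ = -1-5·τ' ≈ 1.071068 ∉ [-0.6, -0.2) ⇒ out
candidate 9: (m,n)=(-1,7) → π∥ = -1+7·τ ≈ 15.899495, π⊥ = -1+7·τ' ≈ -3.899495 ∉ [-0.6, -0.2) ⇒ out

1, 2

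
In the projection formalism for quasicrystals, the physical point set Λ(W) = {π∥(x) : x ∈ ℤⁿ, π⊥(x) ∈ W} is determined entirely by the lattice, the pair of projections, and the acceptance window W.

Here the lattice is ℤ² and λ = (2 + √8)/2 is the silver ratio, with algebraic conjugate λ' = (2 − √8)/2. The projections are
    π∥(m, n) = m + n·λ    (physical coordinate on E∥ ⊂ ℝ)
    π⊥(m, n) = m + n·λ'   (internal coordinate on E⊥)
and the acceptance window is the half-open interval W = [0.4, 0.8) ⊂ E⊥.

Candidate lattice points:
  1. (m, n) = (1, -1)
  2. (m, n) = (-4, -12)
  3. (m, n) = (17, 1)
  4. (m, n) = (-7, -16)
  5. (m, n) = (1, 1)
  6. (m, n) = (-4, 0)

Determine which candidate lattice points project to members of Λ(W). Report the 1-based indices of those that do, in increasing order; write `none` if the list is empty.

5

Numerically λ ≈ 2.41421 and λ' = −1/λ ≈ -0.41421.
#1 (1,-1): internal coord 1 + (-1)·λ' = +1.41421; +1.41421 ∉ [0.4, 0.8) → out
#2 (-4,-12): internal coord -4 + (-12)·λ' = +0.97056; +0.97056 ∉ [0.4, 0.8) → out
#3 (17,1): internal coord 17 + (1)·λ' = +16.58579; +16.58579 ∉ [0.4, 0.8) → out
#4 (-7,-16): internal coord -7 + (-16)·λ' = -0.37258; -0.37258 ∉ [0.4, 0.8) → out
#5 (1,1): internal coord 1 + (1)·λ' = +0.58579; +0.58579 ∈ [0.4, 0.8) → IN Λ
#6 (-4,0): internal coord -4 + (0)·λ' = -4.00000; -4.00000 ∉ [0.4, 0.8) → out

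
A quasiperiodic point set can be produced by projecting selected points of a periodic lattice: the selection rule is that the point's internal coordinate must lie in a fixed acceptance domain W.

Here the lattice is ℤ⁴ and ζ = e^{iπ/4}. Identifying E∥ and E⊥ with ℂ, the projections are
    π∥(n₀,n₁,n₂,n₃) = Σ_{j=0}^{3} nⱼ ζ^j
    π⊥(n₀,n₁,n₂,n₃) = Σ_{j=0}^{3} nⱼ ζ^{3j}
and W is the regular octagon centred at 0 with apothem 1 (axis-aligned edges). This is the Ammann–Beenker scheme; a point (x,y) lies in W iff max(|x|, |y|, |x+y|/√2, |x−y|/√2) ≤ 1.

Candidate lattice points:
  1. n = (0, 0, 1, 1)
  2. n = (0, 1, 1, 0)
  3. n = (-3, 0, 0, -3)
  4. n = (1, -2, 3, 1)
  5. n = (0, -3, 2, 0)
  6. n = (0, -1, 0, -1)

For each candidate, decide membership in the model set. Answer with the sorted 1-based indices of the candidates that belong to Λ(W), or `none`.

1, 2

π⊥(n) = n₀ + n₁ζ³ + n₂ζ⁶ + n₃ζ⁹ where ζ = e^{iπ/4}.
candidate 1: n = (0, 0, 1, 1) → π⊥ ≈ (+0.70711, -0.29289); max(|x|,|y|,|x±y|/√2) = 0.70711 ≤ 1 ⇒ ∈ W
candidate 2: n = (0, 1, 1, 0) → π⊥ ≈ (-0.70711, -0.29289); max(|x|,|y|,|x±y|/√2) = 0.70711 ≤ 1 ⇒ ∈ W
candidate 3: n = (-3, 0, 0, -3) → π⊥ ≈ (-5.12132, -2.12132); max(|x|,|y|,|x±y|/√2) = 5.12132 > 1 ⇒ ∉ W
candidate 4: n = (1, -2, 3, 1) → π⊥ ≈ (+3.12132, -3.70711); max(|x|,|y|,|x±y|/√2) = 4.82843 > 1 ⇒ ∉ W
candidate 5: n = (0, -3, 2, 0) → π⊥ ≈ (+2.12132, -4.12132); max(|x|,|y|,|x±y|/√2) = 4.41421 > 1 ⇒ ∉ W
candidate 6: n = (0, -1, 0, -1) → π⊥ ≈ (+0.00000, -1.41421); max(|x|,|y|,|x±y|/√2) = 1.41421 > 1 ⇒ ∉ W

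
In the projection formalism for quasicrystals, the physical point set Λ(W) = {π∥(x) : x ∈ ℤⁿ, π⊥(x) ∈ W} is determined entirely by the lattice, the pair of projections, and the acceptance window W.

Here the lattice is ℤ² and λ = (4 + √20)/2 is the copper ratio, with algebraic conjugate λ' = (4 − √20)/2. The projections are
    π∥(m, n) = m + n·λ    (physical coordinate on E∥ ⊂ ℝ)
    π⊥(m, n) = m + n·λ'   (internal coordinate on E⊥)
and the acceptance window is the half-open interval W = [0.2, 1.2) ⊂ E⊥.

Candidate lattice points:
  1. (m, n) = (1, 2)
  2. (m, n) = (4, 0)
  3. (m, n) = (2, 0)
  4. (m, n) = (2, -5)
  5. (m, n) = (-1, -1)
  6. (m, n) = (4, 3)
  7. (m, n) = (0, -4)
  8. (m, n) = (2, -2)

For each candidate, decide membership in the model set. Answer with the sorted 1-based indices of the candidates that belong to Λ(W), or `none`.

1, 7

Compute λ' = (4−√20)/2 = -0.23607, so π⊥(m,n) = m -0.23607·n.
#1 (1,2): internal coord 1 + (2)·λ' = +0.52786; +0.52786 ∈ [0.2, 1.2) → IN Λ
#2 (4,0): internal coord 4 + (0)·λ' = +4.00000; +4.00000 ∉ [0.2, 1.2) → out
#3 (2,0): internal coord 2 + (0)·λ' = +2.00000; +2.00000 ∉ [0.2, 1.2) → out
#4 (2,-5): internal coord 2 + (-5)·λ' = +3.18034; +3.18034 ∉ [0.2, 1.2) → out
#5 (-1,-1): internal coord -1 + (-1)·λ' = -0.76393; -0.76393 ∉ [0.2, 1.2) → out
#6 (4,3): internal coord 4 + (3)·λ' = +3.29180; +3.29180 ∉ [0.2, 1.2) → out
#7 (0,-4): internal coord 0 + (-4)·λ' = +0.94427; +0.94427 ∈ [0.2, 1.2) → IN Λ
#8 (2,-2): internal coord 2 + (-2)·λ' = +2.47214; +2.47214 ∉ [0.2, 1.2) → out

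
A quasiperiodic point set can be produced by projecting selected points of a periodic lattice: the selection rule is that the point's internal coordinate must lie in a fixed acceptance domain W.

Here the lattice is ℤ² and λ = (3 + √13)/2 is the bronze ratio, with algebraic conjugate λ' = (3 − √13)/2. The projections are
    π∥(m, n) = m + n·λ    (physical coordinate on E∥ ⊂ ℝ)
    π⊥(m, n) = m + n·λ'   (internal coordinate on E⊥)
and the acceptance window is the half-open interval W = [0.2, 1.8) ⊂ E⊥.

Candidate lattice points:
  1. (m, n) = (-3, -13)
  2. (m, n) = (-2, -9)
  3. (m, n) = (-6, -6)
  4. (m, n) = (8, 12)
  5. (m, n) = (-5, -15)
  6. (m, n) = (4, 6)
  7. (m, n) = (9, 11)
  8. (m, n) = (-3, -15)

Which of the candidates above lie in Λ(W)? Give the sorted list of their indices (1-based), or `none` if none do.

1, 2, 8

λ' = (3−√13)/2 ≈ -0.3028.
#1 (-3,-13): internal coord -3 + (-13)·λ' = +0.9361; +0.9361 ∈ [0.2, 1.8) → IN Λ
#2 (-2,-9): internal coord -2 + (-9)·λ' = +0.7250; +0.7250 ∈ [0.2, 1.8) → IN Λ
#3 (-6,-6): internal coord -6 + (-6)·λ' = -4.1833; -4.1833 ∉ [0.2, 1.8) → out
#4 (8,12): internal coord 8 + (12)·λ' = +4.3667; +4.3667 ∉ [0.2, 1.8) → out
#5 (-5,-15): internal coord -5 + (-15)·λ' = -0.4584; -0.4584 ∉ [0.2, 1.8) → out
#6 (4,6): internal coord 4 + (6)·λ' = +2.1833; +2.1833 ∉ [0.2, 1.8) → out
#7 (9,11): internal coord 9 + (11)·λ' = +5.6695; +5.6695 ∉ [0.2, 1.8) → out
#8 (-3,-15): internal coord -3 + (-15)·λ' = +1.5416; +1.5416 ∈ [0.2, 1.8) → IN Λ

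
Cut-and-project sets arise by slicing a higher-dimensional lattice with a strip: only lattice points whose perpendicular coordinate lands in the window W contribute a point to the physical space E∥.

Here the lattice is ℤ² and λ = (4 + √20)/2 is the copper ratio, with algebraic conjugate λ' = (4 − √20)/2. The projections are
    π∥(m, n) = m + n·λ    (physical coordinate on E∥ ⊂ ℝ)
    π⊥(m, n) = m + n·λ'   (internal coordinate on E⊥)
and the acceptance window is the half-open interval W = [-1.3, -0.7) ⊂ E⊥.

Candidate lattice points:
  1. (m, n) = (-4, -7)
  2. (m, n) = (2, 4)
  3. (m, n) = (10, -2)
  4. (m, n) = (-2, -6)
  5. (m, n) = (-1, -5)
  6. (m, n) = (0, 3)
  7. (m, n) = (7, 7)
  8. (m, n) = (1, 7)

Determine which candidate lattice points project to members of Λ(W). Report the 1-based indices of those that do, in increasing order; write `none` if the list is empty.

6

Compute λ' = (4−√20)/2 = -0.236068, so π⊥(m,n) = m -0.236068·n.
candidate 1: (m,n)=(-4,-7) → π∥ = -4-7·λ ≈ -33.652476, π⊥ = -4-7·λ' ≈ -2.347524 ∉ [-1.3, -0.7) ⇒ out
candidate 2: (m,n)=(2,4) → π∥ = 2+4·λ ≈ 18.944272, π⊥ = 2+4·λ' ≈ 1.055728 ∉ [-1.3, -0.7) ⇒ out
candidate 3: (m,n)=(10,-2) → π∥ = 10-2·λ ≈ 1.527864, π⊥ = 10-2·λ' ≈ 10.472136 ∉ [-1.3, -0.7) ⇒ out
candidate 4: (m,n)=(-2,-6) → π∥ = -2-6·λ ≈ -27.416408, π⊥ = -2-6·λ' ≈ -0.583592 ∉ [-1.3, -0.7) ⇒ out
candidate 5: (m,n)=(-1,-5) → π∥ = -1-5·λ ≈ -22.180340, π⊥ = -1-5·λ' ≈ 0.180340 ∉ [-1.3, -0.7) ⇒ out
candidate 6: (m,n)=(0,3) → π∥ = 0+3·λ ≈ 12.708204, π⊥ = 0+3·λ' ≈ -0.708204 ∈ [-1.3, -0.7) ⇒ IN Λ
candidate 7: (m,n)=(7,7) → π∥ = 7+7·λ ≈ 36.652476, π⊥ = 7+7·λ' ≈ 5.347524 ∉ [-1.3, -0.7) ⇒ out
candidate 8: (m,n)=(1,7) → π∥ = 1+7·λ ≈ 30.652476, π⊥ = 1+7·λ' ≈ -0.652476 ∉ [-1.3, -0.7) ⇒ out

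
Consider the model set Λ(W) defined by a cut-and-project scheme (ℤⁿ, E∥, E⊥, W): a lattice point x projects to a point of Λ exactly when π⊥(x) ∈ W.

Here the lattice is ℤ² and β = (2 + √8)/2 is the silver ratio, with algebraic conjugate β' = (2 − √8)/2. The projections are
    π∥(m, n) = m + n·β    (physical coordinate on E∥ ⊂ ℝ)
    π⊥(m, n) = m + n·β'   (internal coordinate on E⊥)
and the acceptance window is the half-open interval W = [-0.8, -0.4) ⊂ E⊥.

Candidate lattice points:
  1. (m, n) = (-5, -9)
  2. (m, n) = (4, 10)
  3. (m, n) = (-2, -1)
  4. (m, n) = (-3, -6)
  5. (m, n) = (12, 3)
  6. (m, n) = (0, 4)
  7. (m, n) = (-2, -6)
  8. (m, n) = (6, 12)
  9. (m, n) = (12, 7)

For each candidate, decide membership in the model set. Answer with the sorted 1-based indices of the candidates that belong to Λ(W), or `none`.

Compute β' = (2−√8)/2 = -0.414214, so π⊥(m,n) = m -0.414214·n.
candidate 1: (m,n)=(-5,-9) → π∥ = -5-9·β ≈ -26.727922, π⊥ = -5-9·β' ≈ -1.272078 ∉ [-0.8, -0.4) ⇒ out
candidate 2: (m,n)=(4,10) → π∥ = 4+10·β ≈ 28.142136, π⊥ = 4+10·β' ≈ -0.142136 ∉ [-0.8, -0.4) ⇒ out
candidate 3: (m,n)=(-2,-1) → π∥ = -2-1·β ≈ -4.414214, π⊥ = -2-1·β' ≈ -1.585786 ∉ [-0.8, -0.4) ⇒ out
candidate 4: (m,n)=(-3,-6) → π∥ = -3-6·β ≈ -17.485281, π⊥ = -3-6·β' ≈ -0.514719 ∈ [-0.8, -0.4) ⇒ IN Λ
candidate 5: (m,n)=(12,3) → π∥ = 12+3·β ≈ 19.242641, π⊥ = 12+3·β' ≈ 10.757359 ∉ [-0.8, -0.4) ⇒ out
candidate 6: (m,n)=(0,4) → π∥ = 0+4·β ≈ 9.656854, π⊥ = 0+4·β' ≈ -1.656854 ∉ [-0.8, -0.4) ⇒ out
candidate 7: (m,n)=(-2,-6) → π∥ = -2-6·β ≈ -16.485281, π⊥ = -2-6·β' ≈ 0.485281 ∉ [-0.8, -0.4) ⇒ out
candidate 8: (m,n)=(6,12) → π∥ = 6+12·β ≈ 34.970563, π⊥ = 6+12·β' ≈ 1.029437 ∉ [-0.8, -0.4) ⇒ out
candidate 9: (m,n)=(12,7) → π∥ = 12+7·β ≈ 28.899495, π⊥ = 12+7·β' ≈ 9.100505 ∉ [-0.8, -0.4) ⇒ out

4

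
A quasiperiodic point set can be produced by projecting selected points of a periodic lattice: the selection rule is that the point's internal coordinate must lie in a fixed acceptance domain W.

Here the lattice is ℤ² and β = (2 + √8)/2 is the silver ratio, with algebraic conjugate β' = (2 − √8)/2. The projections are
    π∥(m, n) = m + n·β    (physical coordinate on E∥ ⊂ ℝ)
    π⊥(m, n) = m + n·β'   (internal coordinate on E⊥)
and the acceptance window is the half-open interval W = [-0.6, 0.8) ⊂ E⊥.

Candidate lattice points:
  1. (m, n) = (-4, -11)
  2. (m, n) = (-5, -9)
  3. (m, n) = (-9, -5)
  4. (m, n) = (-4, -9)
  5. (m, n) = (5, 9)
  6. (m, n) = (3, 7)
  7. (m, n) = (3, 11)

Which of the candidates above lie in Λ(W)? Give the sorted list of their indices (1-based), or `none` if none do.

1, 4, 6

β' = (2−√8)/2 ≈ -0.41421.
#1 (-4,-11): internal coord -4 + (-11)·β' = +0.55635; +0.55635 ∈ [-0.6, 0.8) → IN Λ
#2 (-5,-9): internal coord -5 + (-9)·β' = -1.27208; -1.27208 ∉ [-0.6, 0.8) → out
#3 (-9,-5): internal coord -9 + (-5)·β' = -6.92893; -6.92893 ∉ [-0.6, 0.8) → out
#4 (-4,-9): internal coord -4 + (-9)·β' = -0.27208; -0.27208 ∈ [-0.6, 0.8) → IN Λ
#5 (5,9): internal coord 5 + (9)·β' = +1.27208; +1.27208 ∉ [-0.6, 0.8) → out
#6 (3,7): internal coord 3 + (7)·β' = +0.10051; +0.10051 ∈ [-0.6, 0.8) → IN Λ
#7 (3,11): internal coord 3 + (11)·β' = -1.55635; -1.55635 ∉ [-0.6, 0.8) → out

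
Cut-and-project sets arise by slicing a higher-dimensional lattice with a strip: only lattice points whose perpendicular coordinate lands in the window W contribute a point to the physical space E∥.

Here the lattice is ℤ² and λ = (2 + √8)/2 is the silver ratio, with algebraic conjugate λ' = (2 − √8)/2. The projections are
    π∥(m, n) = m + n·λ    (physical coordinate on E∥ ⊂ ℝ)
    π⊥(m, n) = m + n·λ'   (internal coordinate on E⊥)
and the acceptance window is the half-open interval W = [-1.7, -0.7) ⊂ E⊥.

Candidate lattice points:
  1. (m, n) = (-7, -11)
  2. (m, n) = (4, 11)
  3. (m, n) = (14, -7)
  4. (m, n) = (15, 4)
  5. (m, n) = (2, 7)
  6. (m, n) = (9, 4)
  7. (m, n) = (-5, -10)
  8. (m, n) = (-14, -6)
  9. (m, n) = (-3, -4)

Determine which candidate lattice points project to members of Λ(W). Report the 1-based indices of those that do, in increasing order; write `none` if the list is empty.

Numerically λ ≈ 2.4142 and λ' = −1/λ ≈ -0.4142.
candidate 1: (m,n)=(-7,-11) → π∥ = -7-11·λ ≈ -33.5563, π⊥ = -7-11·λ' ≈ -2.4437 ∉ [-1.7, -0.7) ⇒ out
candidate 2: (m,n)=(4,11) → π∥ = 4+11·λ ≈ 30.5563, π⊥ = 4+11·λ' ≈ -0.5563 ∉ [-1.7, -0.7) ⇒ out
candidate 3: (m,n)=(14,-7) → π∥ = 14-7·λ ≈ -2.8995, π⊥ = 14-7·λ' ≈ 16.8995 ∉ [-1.7, -0.7) ⇒ out
candidate 4: (m,n)=(15,4) → π∥ = 15+4·λ ≈ 24.6569, π⊥ = 15+4·λ' ≈ 13.3431 ∉ [-1.7, -0.7) ⇒ out
candidate 5: (m,n)=(2,7) → π∥ = 2+7·λ ≈ 18.8995, π⊥ = 2+7·λ' ≈ -0.8995 ∈ [-1.7, -0.7) ⇒ IN Λ
candidate 6: (m,n)=(9,4) → π∥ = 9+4·λ ≈ 18.6569, π⊥ = 9+4·λ' ≈ 7.3431 ∉ [-1.7, -0.7) ⇒ out
candidate 7: (m,n)=(-5,-10) → π∥ = -5-10·λ ≈ -29.1421, π⊥ = -5-10·λ' ≈ -0.8579 ∈ [-1.7, -0.7) ⇒ IN Λ
candidate 8: (m,n)=(-14,-6) → π∥ = -14-6·λ ≈ -28.4853, π⊥ = -14-6·λ' ≈ -11.5147 ∉ [-1.7, -0.7) ⇒ out
candidate 9: (m,n)=(-3,-4) → π∥ = -3-4·λ ≈ -12.6569, π⊥ = -3-4·λ' ≈ -1.3431 ∈ [-1.7, -0.7) ⇒ IN Λ

5, 7, 9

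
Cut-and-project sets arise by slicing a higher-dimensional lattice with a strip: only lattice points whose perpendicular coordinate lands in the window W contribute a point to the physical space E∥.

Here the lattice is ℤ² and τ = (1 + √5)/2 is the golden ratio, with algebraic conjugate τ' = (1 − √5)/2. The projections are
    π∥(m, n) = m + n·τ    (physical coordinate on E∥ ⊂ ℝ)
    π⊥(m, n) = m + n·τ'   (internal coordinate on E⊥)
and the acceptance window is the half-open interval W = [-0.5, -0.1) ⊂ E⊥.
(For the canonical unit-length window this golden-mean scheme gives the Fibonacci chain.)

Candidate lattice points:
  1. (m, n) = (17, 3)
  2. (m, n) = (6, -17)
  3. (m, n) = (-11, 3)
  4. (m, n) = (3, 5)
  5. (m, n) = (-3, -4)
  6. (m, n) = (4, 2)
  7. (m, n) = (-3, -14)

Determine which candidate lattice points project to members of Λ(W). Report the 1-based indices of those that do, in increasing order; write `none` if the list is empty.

Compute τ' = (1−√5)/2 = -0.61803, so π⊥(m,n) = m -0.61803·n.
candidate 1: (m,n)=(17,3) → π∥ = 17+3·τ ≈ 21.85410, π⊥ = 17+3·τ' ≈ 15.14590 ∉ [-0.5, -0.1) ⇒ out
candidate 2: (m,n)=(6,-17) → π∥ = 6-17·τ ≈ -21.50658, π⊥ = 6-17·τ' ≈ 16.50658 ∉ [-0.5, -0.1) ⇒ out
candidate 3: (m,n)=(-11,3) → π∥ = -11+3·τ ≈ -6.14590, π⊥ = -11+3·τ' ≈ -12.85410 ∉ [-0.5, -0.1) ⇒ out
candidate 4: (m,n)=(3,5) → π∥ = 3+5·τ ≈ 11.09017, π⊥ = 3+5·τ' ≈ -0.09017 ∉ [-0.5, -0.1) ⇒ out
candidate 5: (m,n)=(-3,-4) → π∥ = -3-4·τ ≈ -9.47214, π⊥ = -3-4·τ' ≈ -0.52786 ∉ [-0.5, -0.1) ⇒ out
candidate 6: (m,n)=(4,2) → π∥ = 4+2·τ ≈ 7.23607, π⊥ = 4+2·τ' ≈ 2.76393 ∉ [-0.5, -0.1) ⇒ out
candidate 7: (m,n)=(-3,-14) → π∥ = -3-14·τ ≈ -25.65248, π⊥ = -3-14·τ' ≈ 5.65248 ∉ [-0.5, -0.1) ⇒ out

none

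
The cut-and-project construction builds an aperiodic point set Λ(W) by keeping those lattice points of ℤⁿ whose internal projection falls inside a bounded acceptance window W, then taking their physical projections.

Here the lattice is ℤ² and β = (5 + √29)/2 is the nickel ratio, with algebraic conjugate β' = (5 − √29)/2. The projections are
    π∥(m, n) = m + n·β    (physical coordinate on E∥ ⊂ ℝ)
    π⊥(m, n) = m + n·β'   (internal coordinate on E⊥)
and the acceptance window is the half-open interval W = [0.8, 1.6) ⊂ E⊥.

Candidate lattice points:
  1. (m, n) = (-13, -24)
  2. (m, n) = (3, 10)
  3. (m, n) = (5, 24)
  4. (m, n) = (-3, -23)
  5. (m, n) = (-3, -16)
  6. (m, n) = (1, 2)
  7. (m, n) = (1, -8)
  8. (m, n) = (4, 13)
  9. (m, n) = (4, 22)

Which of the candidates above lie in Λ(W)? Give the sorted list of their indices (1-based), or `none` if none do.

β' = (5−√29)/2 ≈ -0.1926.
candidate 1: (m,n)=(-13,-24) → π∥ = -13-24·β ≈ -137.6220, π⊥ = -13-24·β' ≈ -8.3780 ∉ [0.8, 1.6) ⇒ out
candidate 2: (m,n)=(3,10) → π∥ = 3+10·β ≈ 54.9258, π⊥ = 3+10·β' ≈ 1.0742 ∈ [0.8, 1.6) ⇒ IN Λ
candidate 3: (m,n)=(5,24) → π∥ = 5+24·β ≈ 129.6220, π⊥ = 5+24·β' ≈ 0.3780 ∉ [0.8, 1.6) ⇒ out
candidate 4: (m,n)=(-3,-23) → π∥ = -3-23·β ≈ -122.4294, π⊥ = -3-23·β' ≈ 1.4294 ∈ [0.8, 1.6) ⇒ IN Λ
candidate 5: (m,n)=(-3,-16) → π∥ = -3-16·β ≈ -86.0813, π⊥ = -3-16·β' ≈ 0.0813 ∉ [0.8, 1.6) ⇒ out
candidate 6: (m,n)=(1,2) → π∥ = 1+2·β ≈ 11.3852, π⊥ = 1+2·β' ≈ 0.6148 ∉ [0.8, 1.6) ⇒ out
candidate 7: (m,n)=(1,-8) → π∥ = 1-8·β ≈ -40.5407, π⊥ = 1-8·β' ≈ 2.5407 ∉ [0.8, 1.6) ⇒ out
candidate 8: (m,n)=(4,13) → π∥ = 4+13·β ≈ 71.5036, π⊥ = 4+13·β' ≈ 1.4964 ∈ [0.8, 1.6) ⇒ IN Λ
candidate 9: (m,n)=(4,22) → π∥ = 4+22·β ≈ 118.2368, π⊥ = 4+22·β' ≈ -0.2368 ∉ [0.8, 1.6) ⇒ out

2, 4, 8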